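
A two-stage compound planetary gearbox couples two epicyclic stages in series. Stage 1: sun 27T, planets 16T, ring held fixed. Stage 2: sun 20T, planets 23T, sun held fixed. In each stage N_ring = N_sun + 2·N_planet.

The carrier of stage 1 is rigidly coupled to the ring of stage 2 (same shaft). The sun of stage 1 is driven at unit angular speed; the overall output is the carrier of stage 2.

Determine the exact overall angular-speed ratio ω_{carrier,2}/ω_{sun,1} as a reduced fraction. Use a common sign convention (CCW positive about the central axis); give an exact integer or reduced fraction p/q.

Stage 1: N_ring = 27 + 2·16 = 59
Stage 1: 27(ω_s−ω_c) = −59(ω_r−ω_c),  ω_r=0, ω_s=1
Stage 1: 27(1−ω_c) = −59(0−ω_c)  ⇒  86ω_c = 27  ⇒  ω_c = 27/86
  ⇒ ω_c¹/ω_s¹ = 27/86
Stage 2: N_ring = 20 + 2·23 = 66
Stage 2: 20(ω_s−ω_c) = −66(ω_r−ω_c),  ω_s=0, ω_r=1
Stage 2: 20(0−ω_c) = −66(1−ω_c)  ⇒  86ω_c = 66  ⇒  ω_c = 33/43
  ⇒ ω_c²/ω_r² = 33/43
Coupling ω_r² = ω_c¹ ⇒ overall = 27/86 × 33/43 = 891/3698

891/3698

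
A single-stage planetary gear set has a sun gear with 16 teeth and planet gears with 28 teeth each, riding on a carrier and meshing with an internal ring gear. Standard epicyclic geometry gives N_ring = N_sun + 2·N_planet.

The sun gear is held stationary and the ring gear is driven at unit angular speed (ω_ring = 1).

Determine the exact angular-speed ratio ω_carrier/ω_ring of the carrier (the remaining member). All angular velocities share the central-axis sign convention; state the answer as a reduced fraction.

9/11

N_ring = 16 + 2·28 = 72
16(ω_s−ω_c) = −72(ω_r−ω_c),  ω_s=0, ω_r=1
16(0−ω_c) = −72(1−ω_c)  ⇒  88ω_c = 72  ⇒  ω_c = 9/11
ω_c/ω_r = 9/11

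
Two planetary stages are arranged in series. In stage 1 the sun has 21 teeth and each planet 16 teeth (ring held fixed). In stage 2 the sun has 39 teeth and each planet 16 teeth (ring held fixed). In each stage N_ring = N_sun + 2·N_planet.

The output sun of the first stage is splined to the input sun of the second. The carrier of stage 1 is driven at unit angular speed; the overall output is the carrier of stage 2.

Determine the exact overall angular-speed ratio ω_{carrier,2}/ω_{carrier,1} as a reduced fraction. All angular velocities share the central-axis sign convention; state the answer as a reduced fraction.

481/385

Stage 1: N_ring = 21 + 2·16 = 53
Stage 1: 21(ω_s−ω_c) = −53(ω_r−ω_c),  ω_r=0, ω_c=1
Stage 1: ω_s = 1 − (53/21)(0−1) = 74/21
  ⇒ ω_s¹/ω_c¹ = 74/21
Stage 2: N_ring = 39 + 2·16 = 71
Stage 2: 39(ω_s−ω_c) = −71(ω_r−ω_c),  ω_r=0, ω_s=1
Stage 2: 39(1−ω_c) = −71(0−ω_c)  ⇒  110ω_c = 39  ⇒  ω_c = 39/110
  ⇒ ω_c²/ω_s² = 39/110
Coupling ω_s² = ω_s¹ ⇒ overall = 74/21 × 39/110 = 481/385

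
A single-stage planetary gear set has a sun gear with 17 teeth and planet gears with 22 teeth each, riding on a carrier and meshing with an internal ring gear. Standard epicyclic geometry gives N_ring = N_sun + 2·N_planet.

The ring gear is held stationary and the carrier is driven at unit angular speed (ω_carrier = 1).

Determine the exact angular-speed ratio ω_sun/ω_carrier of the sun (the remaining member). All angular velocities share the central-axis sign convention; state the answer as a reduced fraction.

N_ring = 17 + 2·22 = 61
17(ω_s−ω_c) = −61(ω_r−ω_c),  ω_r=0, ω_c=1
ω_s = 1 − (61/17)(0−1) = 78/17
ω_s/ω_c = 78/17

78/17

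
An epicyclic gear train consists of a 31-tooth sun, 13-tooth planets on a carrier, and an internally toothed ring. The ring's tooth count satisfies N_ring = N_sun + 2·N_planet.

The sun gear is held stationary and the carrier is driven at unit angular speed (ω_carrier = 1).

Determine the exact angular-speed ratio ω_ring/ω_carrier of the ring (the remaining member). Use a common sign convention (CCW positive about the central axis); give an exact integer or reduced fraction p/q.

88/57

N_ring = 31 + 2·13 = 57
31(ω_s−ω_c) = −57(ω_r−ω_c),  ω_s=0, ω_c=1
ω_r = 1 − (31/57)(0−1) = 88/57
ω_r/ω_c = 88/57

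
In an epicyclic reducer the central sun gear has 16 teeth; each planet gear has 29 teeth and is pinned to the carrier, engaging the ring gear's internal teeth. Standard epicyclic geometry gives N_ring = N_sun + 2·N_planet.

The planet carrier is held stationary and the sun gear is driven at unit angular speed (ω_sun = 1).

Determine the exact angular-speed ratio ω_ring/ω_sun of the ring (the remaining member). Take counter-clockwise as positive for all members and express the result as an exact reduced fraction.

-8/37

N_ring = 16 + 2·29 = 74
16(ω_s−ω_c) = −74(ω_r−ω_c),  ω_c=0, ω_s=1
ω_r = 0 − (16/74)(1−0) = -8/37
ω_r/ω_s = -8/37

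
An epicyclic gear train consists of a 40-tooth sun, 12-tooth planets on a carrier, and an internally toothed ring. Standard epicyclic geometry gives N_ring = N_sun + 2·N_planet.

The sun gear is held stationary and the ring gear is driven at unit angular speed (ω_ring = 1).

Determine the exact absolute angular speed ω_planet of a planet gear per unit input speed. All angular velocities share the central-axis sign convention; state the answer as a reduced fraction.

8/3

N_ring = 40 + 2·12 = 64
40(ω_s−ω_c) = −64(ω_r−ω_c),  ω_s=0, ω_r=1
40(0−ω_c) = −64(1−ω_c)  ⇒  104ω_c = 64  ⇒  ω_c = 8/13
sun–planet: 40·(0−8/13) = −12·(ω_p−ω_c)  ⇒  ω_p−ω_c = −(40/12)·(-8/13) = 80/39
ω_p = 8/13 + 80/39 = 8/3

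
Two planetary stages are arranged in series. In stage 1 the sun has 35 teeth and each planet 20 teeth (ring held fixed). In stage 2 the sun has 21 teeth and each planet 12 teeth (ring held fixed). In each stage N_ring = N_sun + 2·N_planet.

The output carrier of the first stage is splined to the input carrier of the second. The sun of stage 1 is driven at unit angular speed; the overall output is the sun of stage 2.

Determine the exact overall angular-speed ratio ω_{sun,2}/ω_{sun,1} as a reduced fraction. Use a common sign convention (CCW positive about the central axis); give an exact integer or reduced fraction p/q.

1

Stage 1: N_ring = 35 + 2·20 = 75
Stage 1: 35(ω_s−ω_c) = −75(ω_r−ω_c),  ω_r=0, ω_s=1
Stage 1: 35(1−ω_c) = −75(0−ω_c)  ⇒  110ω_c = 35  ⇒  ω_c = 7/22
  ⇒ ω_c¹/ω_s¹ = 7/22
Stage 2: N_ring = 21 + 2·12 = 45
Stage 2: 21(ω_s−ω_c) = −45(ω_r−ω_c),  ω_r=0, ω_c=1
Stage 2: ω_s = 1 − (45/21)(0−1) = 22/7
  ⇒ ω_s²/ω_c² = 22/7
Coupling ω_c² = ω_c¹ ⇒ overall = 7/22 × 22/7 = 1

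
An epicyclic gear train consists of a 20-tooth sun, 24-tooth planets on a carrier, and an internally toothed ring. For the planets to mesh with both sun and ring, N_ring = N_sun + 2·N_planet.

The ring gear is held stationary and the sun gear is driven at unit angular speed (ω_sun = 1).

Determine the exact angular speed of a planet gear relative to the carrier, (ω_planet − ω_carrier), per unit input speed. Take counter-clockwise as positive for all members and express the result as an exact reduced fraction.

N_ring = 20 + 2·24 = 68
20(ω_s−ω_c) = −68(ω_r−ω_c),  ω_r=0, ω_s=1
20(1−ω_c) = −68(0−ω_c)  ⇒  88ω_c = 20  ⇒  ω_c = 5/22
sun–planet: 20·(1−5/22) = −24·(ω_p−ω_c)  ⇒  ω_p−ω_c = −(20/24)·(17/22) = -85/132

-85/132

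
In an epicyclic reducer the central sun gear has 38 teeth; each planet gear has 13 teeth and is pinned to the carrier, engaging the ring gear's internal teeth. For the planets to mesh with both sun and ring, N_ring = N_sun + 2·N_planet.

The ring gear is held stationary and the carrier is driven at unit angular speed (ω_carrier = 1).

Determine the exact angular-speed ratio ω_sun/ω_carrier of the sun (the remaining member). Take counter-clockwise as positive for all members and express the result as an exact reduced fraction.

51/19

N_ring = 38 + 2·13 = 64
38(ω_s−ω_c) = −64(ω_r−ω_c),  ω_r=0, ω_c=1
ω_s = 1 − (64/38)(0−1) = 51/19
ω_s/ω_c = 51/19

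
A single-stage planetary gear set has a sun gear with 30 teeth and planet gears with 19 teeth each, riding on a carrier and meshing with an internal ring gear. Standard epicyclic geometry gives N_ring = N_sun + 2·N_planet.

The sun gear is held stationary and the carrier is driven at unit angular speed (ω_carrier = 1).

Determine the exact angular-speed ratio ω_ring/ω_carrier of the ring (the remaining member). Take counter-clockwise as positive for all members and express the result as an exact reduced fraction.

N_ring = 30 + 2·19 = 68
30(ω_s−ω_c) = −68(ω_r−ω_c),  ω_s=0, ω_c=1
ω_r = 1 − (30/68)(0−1) = 49/34
ω_r/ω_c = 49/34

49/34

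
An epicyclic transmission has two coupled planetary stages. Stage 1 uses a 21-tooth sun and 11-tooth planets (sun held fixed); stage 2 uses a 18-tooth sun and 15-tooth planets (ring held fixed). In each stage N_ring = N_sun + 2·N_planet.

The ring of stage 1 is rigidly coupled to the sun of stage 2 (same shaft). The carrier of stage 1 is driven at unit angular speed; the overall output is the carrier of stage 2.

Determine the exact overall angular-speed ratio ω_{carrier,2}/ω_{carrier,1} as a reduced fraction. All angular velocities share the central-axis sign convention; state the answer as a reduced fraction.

Stage 1: N_ring = 21 + 2·11 = 43
Stage 1: 21(ω_s−ω_c) = −43(ω_r−ω_c),  ω_s=0, ω_c=1
Stage 1: ω_r = 1 − (21/43)(0−1) = 64/43
  ⇒ ω_r¹/ω_c¹ = 64/43
Stage 2: N_ring = 18 + 2·15 = 48
Stage 2: 18(ω_s−ω_c) = −48(ω_r−ω_c),  ω_r=0, ω_s=1
Stage 2: 18(1−ω_c) = −48(0−ω_c)  ⇒  66ω_c = 18  ⇒  ω_c = 3/11
  ⇒ ω_c²/ω_s² = 3/11
Coupling ω_s² = ω_r¹ ⇒ overall = 64/43 × 3/11 = 192/473

192/473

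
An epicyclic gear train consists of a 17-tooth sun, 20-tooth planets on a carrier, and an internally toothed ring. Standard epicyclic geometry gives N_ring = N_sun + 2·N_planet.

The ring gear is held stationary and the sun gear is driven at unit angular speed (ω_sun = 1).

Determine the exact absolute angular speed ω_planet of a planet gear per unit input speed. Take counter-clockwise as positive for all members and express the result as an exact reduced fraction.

-17/40

N_ring = 17 + 2·20 = 57
17(ω_s−ω_c) = −57(ω_r−ω_c),  ω_r=0, ω_s=1
17(1−ω_c) = −57(0−ω_c)  ⇒  74ω_c = 17  ⇒  ω_c = 17/74
sun–planet: 17·(1−17/74) = −20·(ω_p−ω_c)  ⇒  ω_p−ω_c = −(17/20)·(57/74) = -969/1480
ω_p = 17/74 − 969/1480 = -17/40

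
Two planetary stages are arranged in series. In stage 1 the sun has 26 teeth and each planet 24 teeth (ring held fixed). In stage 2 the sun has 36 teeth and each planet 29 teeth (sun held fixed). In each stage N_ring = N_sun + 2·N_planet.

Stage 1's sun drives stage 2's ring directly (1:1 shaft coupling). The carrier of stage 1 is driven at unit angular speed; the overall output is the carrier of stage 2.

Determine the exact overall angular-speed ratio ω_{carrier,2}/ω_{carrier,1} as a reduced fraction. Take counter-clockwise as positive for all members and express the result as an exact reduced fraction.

470/169

Stage 1: N_ring = 26 + 2·24 = 74
Stage 1: 26(ω_s−ω_c) = −74(ω_r−ω_c),  ω_r=0, ω_c=1
Stage 1: ω_s = 1 − (74/26)(0−1) = 50/13
  ⇒ ω_s¹/ω_c¹ = 50/13
Stage 2: N_ring = 36 + 2·29 = 94
Stage 2: 36(ω_s−ω_c) = −94(ω_r−ω_c),  ω_s=0, ω_r=1
Stage 2: 36(0−ω_c) = −94(1−ω_c)  ⇒  130ω_c = 94  ⇒  ω_c = 47/65
  ⇒ ω_c²/ω_r² = 47/65
Coupling ω_r² = ω_s¹ ⇒ overall = 50/13 × 47/65 = 470/169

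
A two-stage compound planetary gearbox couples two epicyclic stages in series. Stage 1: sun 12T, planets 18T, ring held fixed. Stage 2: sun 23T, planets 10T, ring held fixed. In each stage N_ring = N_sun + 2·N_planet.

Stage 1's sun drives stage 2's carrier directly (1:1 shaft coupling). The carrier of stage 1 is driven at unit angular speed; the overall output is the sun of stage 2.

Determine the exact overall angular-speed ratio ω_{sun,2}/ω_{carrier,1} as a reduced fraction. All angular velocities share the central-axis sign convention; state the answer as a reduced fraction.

Stage 1: N_ring = 12 + 2·18 = 48
Stage 1: 12(ω_s−ω_c) = −48(ω_r−ω_c),  ω_r=0, ω_c=1
Stage 1: ω_s = 1 − (48/12)(0−1) = 5
  ⇒ ω_s¹/ω_c¹ = 5
Stage 2: N_ring = 23 + 2·10 = 43
Stage 2: 23(ω_s−ω_c) = −43(ω_r−ω_c),  ω_r=0, ω_c=1
Stage 2: ω_s = 1 − (43/23)(0−1) = 66/23
  ⇒ ω_s²/ω_c² = 66/23
Coupling ω_c² = ω_s¹ ⇒ overall = 5 × 66/23 = 330/23

330/23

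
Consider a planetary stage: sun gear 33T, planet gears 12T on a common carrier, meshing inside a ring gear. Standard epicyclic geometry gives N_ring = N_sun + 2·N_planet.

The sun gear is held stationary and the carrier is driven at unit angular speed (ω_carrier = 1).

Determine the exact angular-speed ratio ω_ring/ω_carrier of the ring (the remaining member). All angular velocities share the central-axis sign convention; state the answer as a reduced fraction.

N_ring = 33 + 2·12 = 57
33(ω_s−ω_c) = −57(ω_r−ω_c),  ω_s=0, ω_c=1
ω_r = 1 − (33/57)(0−1) = 30/19
ω_r/ω_c = 30/19

30/19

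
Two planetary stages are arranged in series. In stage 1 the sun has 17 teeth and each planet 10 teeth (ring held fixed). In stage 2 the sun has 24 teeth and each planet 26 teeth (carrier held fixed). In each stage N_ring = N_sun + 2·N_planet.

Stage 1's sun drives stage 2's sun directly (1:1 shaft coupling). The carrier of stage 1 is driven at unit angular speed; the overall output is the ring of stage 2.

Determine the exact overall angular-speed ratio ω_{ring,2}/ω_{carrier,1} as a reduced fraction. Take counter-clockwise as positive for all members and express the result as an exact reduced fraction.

-324/323

Stage 1: N_ring = 17 + 2·10 = 37
Stage 1: 17(ω_s−ω_c) = −37(ω_r−ω_c),  ω_r=0, ω_c=1
Stage 1: ω_s = 1 − (37/17)(0−1) = 54/17
  ⇒ ω_s¹/ω_c¹ = 54/17
Stage 2: N_ring = 24 + 2·26 = 76
Stage 2: 24(ω_s−ω_c) = −76(ω_r−ω_c),  ω_c=0, ω_s=1
Stage 2: ω_r = 0 − (24/76)(1−0) = -6/19
  ⇒ ω_r²/ω_s² = -6/19
Coupling ω_s² = ω_s¹ ⇒ overall = 54/17 × -6/19 = -324/323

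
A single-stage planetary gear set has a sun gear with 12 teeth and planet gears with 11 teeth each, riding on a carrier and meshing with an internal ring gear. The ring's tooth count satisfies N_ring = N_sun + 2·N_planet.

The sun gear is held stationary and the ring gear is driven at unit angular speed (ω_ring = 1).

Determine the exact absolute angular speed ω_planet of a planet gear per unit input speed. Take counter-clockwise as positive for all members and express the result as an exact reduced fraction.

N_ring = 12 + 2·11 = 34
12(ω_s−ω_c) = −34(ω_r−ω_c),  ω_s=0, ω_r=1
12(0−ω_c) = −34(1−ω_c)  ⇒  46ω_c = 34  ⇒  ω_c = 17/23
sun–planet: 12·(0−17/23) = −11·(ω_p−ω_c)  ⇒  ω_p−ω_c = −(12/11)·(-17/23) = 204/253
ω_p = 17/23 + 204/253 = 17/11

17/11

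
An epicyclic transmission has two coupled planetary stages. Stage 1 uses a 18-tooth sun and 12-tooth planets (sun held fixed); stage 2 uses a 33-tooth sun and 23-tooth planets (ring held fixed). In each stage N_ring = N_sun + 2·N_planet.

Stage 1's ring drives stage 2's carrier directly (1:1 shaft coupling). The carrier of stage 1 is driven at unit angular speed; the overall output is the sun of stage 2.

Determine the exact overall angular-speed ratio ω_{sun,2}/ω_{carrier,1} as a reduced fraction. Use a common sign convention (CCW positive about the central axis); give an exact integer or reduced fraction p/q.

160/33

Stage 1: N_ring = 18 + 2·12 = 42
Stage 1: 18(ω_s−ω_c) = −42(ω_r−ω_c),  ω_s=0, ω_c=1
Stage 1: ω_r = 1 − (18/42)(0−1) = 10/7
  ⇒ ω_r¹/ω_c¹ = 10/7
Stage 2: N_ring = 33 + 2·23 = 79
Stage 2: 33(ω_s−ω_c) = −79(ω_r−ω_c),  ω_r=0, ω_c=1
Stage 2: ω_s = 1 − (79/33)(0−1) = 112/33
  ⇒ ω_s²/ω_c² = 112/33
Coupling ω_c² = ω_r¹ ⇒ overall = 10/7 × 112/33 = 160/33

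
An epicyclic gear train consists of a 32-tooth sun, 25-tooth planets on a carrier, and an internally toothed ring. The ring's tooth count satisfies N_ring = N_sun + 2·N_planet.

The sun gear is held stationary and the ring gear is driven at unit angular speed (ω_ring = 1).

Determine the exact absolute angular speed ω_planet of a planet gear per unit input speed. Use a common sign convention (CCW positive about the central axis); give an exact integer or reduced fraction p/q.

N_ring = 32 + 2·25 = 82
32(ω_s−ω_c) = −82(ω_r−ω_c),  ω_s=0, ω_r=1
32(0−ω_c) = −82(1−ω_c)  ⇒  114ω_c = 82  ⇒  ω_c = 41/57
sun–planet: 32·(0−41/57) = −25·(ω_p−ω_c)  ⇒  ω_p−ω_c = −(32/25)·(-41/57) = 1312/1425
ω_p = 41/57 + 1312/1425 = 41/25

41/25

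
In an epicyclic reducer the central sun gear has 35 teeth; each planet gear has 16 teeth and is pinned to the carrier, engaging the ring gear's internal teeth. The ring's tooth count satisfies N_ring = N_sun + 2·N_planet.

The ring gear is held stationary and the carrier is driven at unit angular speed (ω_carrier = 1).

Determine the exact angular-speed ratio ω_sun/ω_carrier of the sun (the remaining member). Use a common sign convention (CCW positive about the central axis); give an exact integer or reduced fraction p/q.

102/35

N_ring = 35 + 2·16 = 67
35(ω_s−ω_c) = −67(ω_r−ω_c),  ω_r=0, ω_c=1
ω_s = 1 − (67/35)(0−1) = 102/35
ω_s/ω_c = 102/35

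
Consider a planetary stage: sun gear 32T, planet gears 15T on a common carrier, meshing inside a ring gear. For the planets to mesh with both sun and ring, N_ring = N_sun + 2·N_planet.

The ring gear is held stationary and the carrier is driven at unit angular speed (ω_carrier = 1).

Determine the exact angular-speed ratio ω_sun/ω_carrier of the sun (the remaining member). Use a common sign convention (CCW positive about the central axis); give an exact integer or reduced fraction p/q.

N_ring = 32 + 2·15 = 62
32(ω_s−ω_c) = −62(ω_r−ω_c),  ω_r=0, ω_c=1
ω_s = 1 − (62/32)(0−1) = 47/16
ω_s/ω_c = 47/16

47/16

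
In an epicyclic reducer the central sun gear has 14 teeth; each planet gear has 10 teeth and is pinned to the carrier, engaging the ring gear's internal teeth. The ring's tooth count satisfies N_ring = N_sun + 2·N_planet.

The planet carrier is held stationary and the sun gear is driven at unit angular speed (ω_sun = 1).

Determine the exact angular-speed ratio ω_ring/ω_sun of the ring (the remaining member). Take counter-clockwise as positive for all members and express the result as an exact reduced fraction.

N_ring = 14 + 2·10 = 34
14(ω_s−ω_c) = −34(ω_r−ω_c),  ω_c=0, ω_s=1
ω_r = 0 − (14/34)(1−0) = -7/17
ω_r/ω_s = -7/17

-7/17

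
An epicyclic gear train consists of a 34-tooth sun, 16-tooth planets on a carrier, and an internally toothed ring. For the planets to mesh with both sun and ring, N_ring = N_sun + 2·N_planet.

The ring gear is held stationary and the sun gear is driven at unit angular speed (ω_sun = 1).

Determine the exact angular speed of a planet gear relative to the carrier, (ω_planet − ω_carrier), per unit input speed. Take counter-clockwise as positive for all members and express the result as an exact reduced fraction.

N_ring = 34 + 2·16 = 66
34(ω_s−ω_c) = −66(ω_r−ω_c),  ω_r=0, ω_s=1
34(1−ω_c) = −66(0−ω_c)  ⇒  100ω_c = 34  ⇒  ω_c = 17/50
sun–planet: 34·(1−17/50) = −16·(ω_p−ω_c)  ⇒  ω_p−ω_c = −(34/16)·(33/50) = -561/400

-561/400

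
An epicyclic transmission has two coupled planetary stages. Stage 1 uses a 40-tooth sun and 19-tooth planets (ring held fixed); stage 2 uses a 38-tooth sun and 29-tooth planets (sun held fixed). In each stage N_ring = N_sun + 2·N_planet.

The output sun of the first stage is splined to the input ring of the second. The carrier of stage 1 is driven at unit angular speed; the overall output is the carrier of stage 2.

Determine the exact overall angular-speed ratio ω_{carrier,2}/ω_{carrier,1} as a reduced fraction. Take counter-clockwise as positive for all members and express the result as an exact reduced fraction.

Stage 1: N_ring = 40 + 2·19 = 78
Stage 1: 40(ω_s−ω_c) = −78(ω_r−ω_c),  ω_r=0, ω_c=1
Stage 1: ω_s = 1 − (78/40)(0−1) = 59/20
  ⇒ ω_s¹/ω_c¹ = 59/20
Stage 2: N_ring = 38 + 2·29 = 96
Stage 2: 38(ω_s−ω_c) = −96(ω_r−ω_c),  ω_s=0, ω_r=1
Stage 2: 38(0−ω_c) = −96(1−ω_c)  ⇒  134ω_c = 96  ⇒  ω_c = 48/67
  ⇒ ω_c²/ω_r² = 48/67
Coupling ω_r² = ω_s¹ ⇒ overall = 59/20 × 48/67 = 708/335

708/335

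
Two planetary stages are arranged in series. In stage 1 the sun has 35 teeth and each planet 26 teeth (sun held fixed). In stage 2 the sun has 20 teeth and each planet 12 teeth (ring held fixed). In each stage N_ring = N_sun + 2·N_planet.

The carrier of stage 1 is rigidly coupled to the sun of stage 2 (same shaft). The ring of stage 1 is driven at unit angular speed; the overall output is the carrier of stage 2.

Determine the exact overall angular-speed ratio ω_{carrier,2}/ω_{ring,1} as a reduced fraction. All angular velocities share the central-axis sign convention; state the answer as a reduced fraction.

435/1952

Stage 1: N_ring = 35 + 2·26 = 87
Stage 1: 35(ω_s−ω_c) = −87(ω_r−ω_c),  ω_s=0, ω_r=1
Stage 1: 35(0−ω_c) = −87(1−ω_c)  ⇒  122ω_c = 87  ⇒  ω_c = 87/122
  ⇒ ω_c¹/ω_r¹ = 87/122
Stage 2: N_ring = 20 + 2·12 = 44
Stage 2: 20(ω_s−ω_c) = −44(ω_r−ω_c),  ω_r=0, ω_s=1
Stage 2: 20(1−ω_c) = −44(0−ω_c)  ⇒  64ω_c = 20  ⇒  ω_c = 5/16
  ⇒ ω_c²/ω_s² = 5/16
Coupling ω_s² = ω_c¹ ⇒ overall = 87/122 × 5/16 = 435/1952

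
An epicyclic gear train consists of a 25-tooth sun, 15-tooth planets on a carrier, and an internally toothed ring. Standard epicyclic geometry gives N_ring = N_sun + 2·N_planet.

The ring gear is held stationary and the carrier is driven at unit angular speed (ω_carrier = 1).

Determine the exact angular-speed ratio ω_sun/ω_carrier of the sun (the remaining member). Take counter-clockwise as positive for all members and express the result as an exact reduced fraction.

16/5

N_ring = 25 + 2·15 = 55
25(ω_s−ω_c) = −55(ω_r−ω_c),  ω_r=0, ω_c=1
ω_s = 1 − (55/25)(0−1) = 16/5
ω_s/ω_c = 16/5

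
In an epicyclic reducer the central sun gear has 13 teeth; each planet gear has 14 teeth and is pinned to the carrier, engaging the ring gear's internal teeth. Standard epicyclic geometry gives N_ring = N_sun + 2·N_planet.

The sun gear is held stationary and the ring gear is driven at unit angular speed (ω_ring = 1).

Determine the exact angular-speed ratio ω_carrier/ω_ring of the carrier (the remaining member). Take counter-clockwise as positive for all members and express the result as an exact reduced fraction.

41/54

N_ring = 13 + 2·14 = 41
13(ω_s−ω_c) = −41(ω_r−ω_c),  ω_s=0, ω_r=1
13(0−ω_c) = −41(1−ω_c)  ⇒  54ω_c = 41  ⇒  ω_c = 41/54
ω_c/ω_r = 41/54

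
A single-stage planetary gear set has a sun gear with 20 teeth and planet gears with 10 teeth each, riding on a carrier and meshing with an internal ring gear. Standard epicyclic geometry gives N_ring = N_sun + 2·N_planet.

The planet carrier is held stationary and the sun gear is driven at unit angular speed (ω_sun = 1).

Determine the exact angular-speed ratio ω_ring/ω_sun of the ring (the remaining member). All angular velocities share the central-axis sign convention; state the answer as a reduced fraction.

-1/2

N_ring = 20 + 2·10 = 40
20(ω_s−ω_c) = −40(ω_r−ω_c),  ω_c=0, ω_s=1
ω_r = 0 − (20/40)(1−0) = -1/2
ω_r/ω_s = -1/2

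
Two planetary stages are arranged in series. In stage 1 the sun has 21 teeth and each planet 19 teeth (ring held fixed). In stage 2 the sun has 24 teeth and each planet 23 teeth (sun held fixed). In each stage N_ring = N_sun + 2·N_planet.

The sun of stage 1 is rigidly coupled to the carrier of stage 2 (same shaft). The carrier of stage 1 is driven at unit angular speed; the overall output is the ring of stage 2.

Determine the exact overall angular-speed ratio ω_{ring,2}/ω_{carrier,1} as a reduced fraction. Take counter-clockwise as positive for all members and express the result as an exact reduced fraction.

752/147

Stage 1: N_ring = 21 + 2·19 = 59
Stage 1: 21(ω_s−ω_c) = −59(ω_r−ω_c),  ω_r=0, ω_c=1
Stage 1: ω_s = 1 − (59/21)(0−1) = 80/21
  ⇒ ω_s¹/ω_c¹ = 80/21
Stage 2: N_ring = 24 + 2·23 = 70
Stage 2: 24(ω_s−ω_c) = −70(ω_r−ω_c),  ω_s=0, ω_c=1
Stage 2: ω_r = 1 − (24/70)(0−1) = 47/35
  ⇒ ω_r²/ω_c² = 47/35
Coupling ω_c² = ω_s¹ ⇒ overall = 80/21 × 47/35 = 752/147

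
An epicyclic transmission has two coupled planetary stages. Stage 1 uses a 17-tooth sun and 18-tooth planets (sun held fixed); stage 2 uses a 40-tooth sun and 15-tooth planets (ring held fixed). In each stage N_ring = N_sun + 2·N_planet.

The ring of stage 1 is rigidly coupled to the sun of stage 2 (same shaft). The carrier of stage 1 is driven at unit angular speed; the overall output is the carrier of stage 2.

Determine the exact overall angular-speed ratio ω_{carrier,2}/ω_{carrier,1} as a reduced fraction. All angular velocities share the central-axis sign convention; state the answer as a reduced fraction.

Stage 1: N_ring = 17 + 2·18 = 53
Stage 1: 17(ω_s−ω_c) = −53(ω_r−ω_c),  ω_s=0, ω_c=1
Stage 1: ω_r = 1 − (17/53)(0−1) = 70/53
  ⇒ ω_r¹/ω_c¹ = 70/53
Stage 2: N_ring = 40 + 2·15 = 70
Stage 2: 40(ω_s−ω_c) = −70(ω_r−ω_c),  ω_r=0, ω_s=1
Stage 2: 40(1−ω_c) = −70(0−ω_c)  ⇒  110ω_c = 40  ⇒  ω_c = 4/11
  ⇒ ω_c²/ω_s² = 4/11
Coupling ω_s² = ω_r¹ ⇒ overall = 70/53 × 4/11 = 280/583

280/583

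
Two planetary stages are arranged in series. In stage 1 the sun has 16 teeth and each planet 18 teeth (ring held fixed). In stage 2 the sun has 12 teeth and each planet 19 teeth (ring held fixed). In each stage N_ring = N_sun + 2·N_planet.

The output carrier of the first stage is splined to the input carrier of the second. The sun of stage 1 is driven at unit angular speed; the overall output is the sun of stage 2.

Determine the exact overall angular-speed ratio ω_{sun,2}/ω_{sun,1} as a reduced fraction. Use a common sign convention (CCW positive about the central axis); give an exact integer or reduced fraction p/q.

62/51

Stage 1: N_ring = 16 + 2·18 = 52
Stage 1: 16(ω_s−ω_c) = −52(ω_r−ω_c),  ω_r=0, ω_s=1
Stage 1: 16(1−ω_c) = −52(0−ω_c)  ⇒  68ω_c = 16  ⇒  ω_c = 4/17
  ⇒ ω_c¹/ω_s¹ = 4/17
Stage 2: N_ring = 12 + 2·19 = 50
Stage 2: 12(ω_s−ω_c) = −50(ω_r−ω_c),  ω_r=0, ω_c=1
Stage 2: ω_s = 1 − (50/12)(0−1) = 31/6
  ⇒ ω_s²/ω_c² = 31/6
Coupling ω_c² = ω_c¹ ⇒ overall = 4/17 × 31/6 = 62/51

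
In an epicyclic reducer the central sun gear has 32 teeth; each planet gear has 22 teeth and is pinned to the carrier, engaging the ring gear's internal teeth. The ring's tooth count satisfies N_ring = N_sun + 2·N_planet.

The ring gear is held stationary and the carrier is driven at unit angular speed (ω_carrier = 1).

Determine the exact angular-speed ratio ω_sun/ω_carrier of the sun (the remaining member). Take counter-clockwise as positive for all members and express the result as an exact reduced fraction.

N_ring = 32 + 2·22 = 76
32(ω_s−ω_c) = −76(ω_r−ω_c),  ω_r=0, ω_c=1
ω_s = 1 − (76/32)(0−1) = 27/8
ω_s/ω_c = 27/8

27/8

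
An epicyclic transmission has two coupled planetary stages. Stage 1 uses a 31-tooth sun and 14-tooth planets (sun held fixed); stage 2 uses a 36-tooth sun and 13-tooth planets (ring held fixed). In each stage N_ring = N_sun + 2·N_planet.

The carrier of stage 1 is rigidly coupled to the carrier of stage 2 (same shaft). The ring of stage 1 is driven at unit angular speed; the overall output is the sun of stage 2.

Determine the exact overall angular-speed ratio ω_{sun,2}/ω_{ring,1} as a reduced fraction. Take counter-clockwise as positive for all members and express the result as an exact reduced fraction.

Stage 1: N_ring = 31 + 2·14 = 59
Stage 1: 31(ω_s−ω_c) = −59(ω_r−ω_c),  ω_s=0, ω_r=1
Stage 1: 31(0−ω_c) = −59(1−ω_c)  ⇒  90ω_c = 59  ⇒  ω_c = 59/90
  ⇒ ω_c¹/ω_r¹ = 59/90
Stage 2: N_ring = 36 + 2·13 = 62
Stage 2: 36(ω_s−ω_c) = −62(ω_r−ω_c),  ω_r=0, ω_c=1
Stage 2: ω_s = 1 − (62/36)(0−1) = 49/18
  ⇒ ω_s²/ω_c² = 49/18
Coupling ω_c² = ω_c¹ ⇒ overall = 59/90 × 49/18 = 2891/1620

2891/1620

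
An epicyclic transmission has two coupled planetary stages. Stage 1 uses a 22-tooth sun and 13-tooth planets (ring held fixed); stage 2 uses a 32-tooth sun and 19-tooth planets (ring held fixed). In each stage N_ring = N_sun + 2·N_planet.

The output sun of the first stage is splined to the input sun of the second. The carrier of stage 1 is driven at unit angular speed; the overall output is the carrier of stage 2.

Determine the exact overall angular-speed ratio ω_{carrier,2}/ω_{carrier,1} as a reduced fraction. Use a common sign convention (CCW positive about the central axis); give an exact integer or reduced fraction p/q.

Stage 1: N_ring = 22 + 2·13 = 48
Stage 1: 22(ω_s−ω_c) = −48(ω_r−ω_c),  ω_r=0, ω_c=1
Stage 1: ω_s = 1 − (48/22)(0−1) = 35/11
  ⇒ ω_s¹/ω_c¹ = 35/11
Stage 2: N_ring = 32 + 2·19 = 70
Stage 2: 32(ω_s−ω_c) = −70(ω_r−ω_c),  ω_r=0, ω_s=1
Stage 2: 32(1−ω_c) = −70(0−ω_c)  ⇒  102ω_c = 32  ⇒  ω_c = 16/51
  ⇒ ω_c²/ω_s² = 16/51
Coupling ω_s² = ω_s¹ ⇒ overall = 35/11 × 16/51 = 560/561

560/561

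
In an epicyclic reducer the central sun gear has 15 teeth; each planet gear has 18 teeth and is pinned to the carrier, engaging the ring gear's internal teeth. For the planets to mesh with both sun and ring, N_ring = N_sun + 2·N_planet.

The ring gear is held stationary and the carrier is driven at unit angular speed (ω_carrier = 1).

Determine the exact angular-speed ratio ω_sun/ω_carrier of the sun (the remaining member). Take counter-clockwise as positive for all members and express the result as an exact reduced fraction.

N_ring = 15 + 2·18 = 51
15(ω_s−ω_c) = −51(ω_r−ω_c),  ω_r=0, ω_c=1
ω_s = 1 − (51/15)(0−1) = 22/5
ω_s/ω_c = 22/5

22/5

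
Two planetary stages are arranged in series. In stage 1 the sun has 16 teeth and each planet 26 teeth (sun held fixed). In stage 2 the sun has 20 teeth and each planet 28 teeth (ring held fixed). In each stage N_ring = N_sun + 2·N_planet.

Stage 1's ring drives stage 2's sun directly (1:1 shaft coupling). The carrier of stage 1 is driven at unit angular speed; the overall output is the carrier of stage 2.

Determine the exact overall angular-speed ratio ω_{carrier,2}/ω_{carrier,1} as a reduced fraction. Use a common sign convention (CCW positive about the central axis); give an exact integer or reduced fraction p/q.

Stage 1: N_ring = 16 + 2·26 = 68
Stage 1: 16(ω_s−ω_c) = −68(ω_r−ω_c),  ω_s=0, ω_c=1
Stage 1: ω_r = 1 − (16/68)(0−1) = 21/17
  ⇒ ω_r¹/ω_c¹ = 21/17
Stage 2: N_ring = 20 + 2·28 = 76
Stage 2: 20(ω_s−ω_c) = −76(ω_r−ω_c),  ω_r=0, ω_s=1
Stage 2: 20(1−ω_c) = −76(0−ω_c)  ⇒  96ω_c = 20  ⇒  ω_c = 5/24
  ⇒ ω_c²/ω_s² = 5/24
Coupling ω_s² = ω_r¹ ⇒ overall = 21/17 × 5/24 = 35/136

35/136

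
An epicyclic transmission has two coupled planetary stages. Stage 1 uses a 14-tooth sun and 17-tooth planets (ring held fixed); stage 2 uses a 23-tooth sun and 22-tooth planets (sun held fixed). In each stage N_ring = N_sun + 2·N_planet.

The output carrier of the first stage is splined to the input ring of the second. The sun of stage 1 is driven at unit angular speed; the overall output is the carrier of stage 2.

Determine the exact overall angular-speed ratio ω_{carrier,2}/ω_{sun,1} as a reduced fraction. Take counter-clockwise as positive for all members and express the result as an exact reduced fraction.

469/2790

Stage 1: N_ring = 14 + 2·17 = 48
Stage 1: 14(ω_s−ω_c) = −48(ω_r−ω_c),  ω_r=0, ω_s=1
Stage 1: 14(1−ω_c) = −48(0−ω_c)  ⇒  62ω_c = 14  ⇒  ω_c = 7/31
  ⇒ ω_c¹/ω_s¹ = 7/31
Stage 2: N_ring = 23 + 2·22 = 67
Stage 2: 23(ω_s−ω_c) = −67(ω_r−ω_c),  ω_s=0, ω_r=1
Stage 2: 23(0−ω_c) = −67(1−ω_c)  ⇒  90ω_c = 67  ⇒  ω_c = 67/90
  ⇒ ω_c²/ω_r² = 67/90
Coupling ω_r² = ω_c¹ ⇒ overall = 7/31 × 67/90 = 469/2790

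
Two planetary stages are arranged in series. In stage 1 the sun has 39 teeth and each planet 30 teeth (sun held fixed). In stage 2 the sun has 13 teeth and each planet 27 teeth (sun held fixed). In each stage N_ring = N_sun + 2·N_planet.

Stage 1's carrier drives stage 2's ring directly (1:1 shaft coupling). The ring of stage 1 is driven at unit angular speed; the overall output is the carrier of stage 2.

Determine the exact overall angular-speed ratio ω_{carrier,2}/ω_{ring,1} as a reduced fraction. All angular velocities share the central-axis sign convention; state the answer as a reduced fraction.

2211/3680

Stage 1: N_ring = 39 + 2·30 = 99
Stage 1: 39(ω_s−ω_c) = −99(ω_r−ω_c),  ω_s=0, ω_r=1
Stage 1: 39(0−ω_c) = −99(1−ω_c)  ⇒  138ω_c = 99  ⇒  ω_c = 33/46
  ⇒ ω_c¹/ω_r¹ = 33/46
Stage 2: N_ring = 13 + 2·27 = 67
Stage 2: 13(ω_s−ω_c) = −67(ω_r−ω_c),  ω_s=0, ω_r=1
Stage 2: 13(0−ω_c) = −67(1−ω_c)  ⇒  80ω_c = 67  ⇒  ω_c = 67/80
  ⇒ ω_c²/ω_r² = 67/80
Coupling ω_r² = ω_c¹ ⇒ overall = 33/46 × 67/80 = 2211/3680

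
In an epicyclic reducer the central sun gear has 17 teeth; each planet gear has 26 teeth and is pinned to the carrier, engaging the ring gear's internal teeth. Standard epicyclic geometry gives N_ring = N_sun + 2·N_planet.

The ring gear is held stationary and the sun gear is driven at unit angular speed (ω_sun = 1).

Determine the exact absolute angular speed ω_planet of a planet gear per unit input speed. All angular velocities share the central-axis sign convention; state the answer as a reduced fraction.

-17/52

N_ring = 17 + 2·26 = 69
17(ω_s−ω_c) = −69(ω_r−ω_c),  ω_r=0, ω_s=1
17(1−ω_c) = −69(0−ω_c)  ⇒  86ω_c = 17  ⇒  ω_c = 17/86
sun–planet: 17·(1−17/86) = −26·(ω_p−ω_c)  ⇒  ω_p−ω_c = −(17/26)·(69/86) = -1173/2236
ω_p = 17/86 − 1173/2236 = -17/52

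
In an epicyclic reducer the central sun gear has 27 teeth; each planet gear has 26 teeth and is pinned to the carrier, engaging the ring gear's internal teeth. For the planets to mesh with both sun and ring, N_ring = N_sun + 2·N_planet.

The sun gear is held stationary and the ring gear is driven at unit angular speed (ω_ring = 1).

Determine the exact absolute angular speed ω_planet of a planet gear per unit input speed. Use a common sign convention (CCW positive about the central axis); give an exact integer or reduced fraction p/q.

N_ring = 27 + 2·26 = 79
27(ω_s−ω_c) = −79(ω_r−ω_c),  ω_s=0, ω_r=1
27(0−ω_c) = −79(1−ω_c)  ⇒  106ω_c = 79  ⇒  ω_c = 79/106
sun–planet: 27·(0−79/106) = −26·(ω_p−ω_c)  ⇒  ω_p−ω_c = −(27/26)·(-79/106) = 2133/2756
ω_p = 79/106 + 2133/2756 = 79/52

79/52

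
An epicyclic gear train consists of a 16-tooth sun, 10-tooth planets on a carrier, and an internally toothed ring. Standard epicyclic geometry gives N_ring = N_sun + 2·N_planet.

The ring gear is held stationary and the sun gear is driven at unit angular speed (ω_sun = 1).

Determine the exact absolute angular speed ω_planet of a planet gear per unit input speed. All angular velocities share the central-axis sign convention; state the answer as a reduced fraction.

-4/5

N_ring = 16 + 2·10 = 36
16(ω_s−ω_c) = −36(ω_r−ω_c),  ω_r=0, ω_s=1
16(1−ω_c) = −36(0−ω_c)  ⇒  52ω_c = 16  ⇒  ω_c = 4/13
sun–planet: 16·(1−4/13) = −10·(ω_p−ω_c)  ⇒  ω_p−ω_c = −(16/10)·(9/13) = -72/65
ω_p = 4/13 − 72/65 = -4/5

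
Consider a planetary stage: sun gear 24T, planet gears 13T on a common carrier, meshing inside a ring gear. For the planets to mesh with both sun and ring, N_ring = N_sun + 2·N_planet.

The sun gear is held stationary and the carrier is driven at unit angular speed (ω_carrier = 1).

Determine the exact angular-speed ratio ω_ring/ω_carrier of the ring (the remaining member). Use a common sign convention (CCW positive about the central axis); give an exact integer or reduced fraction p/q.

N_ring = 24 + 2·13 = 50
24(ω_s−ω_c) = −50(ω_r−ω_c),  ω_s=0, ω_c=1
ω_r = 1 − (24/50)(0−1) = 37/25
ω_r/ω_c = 37/25

37/25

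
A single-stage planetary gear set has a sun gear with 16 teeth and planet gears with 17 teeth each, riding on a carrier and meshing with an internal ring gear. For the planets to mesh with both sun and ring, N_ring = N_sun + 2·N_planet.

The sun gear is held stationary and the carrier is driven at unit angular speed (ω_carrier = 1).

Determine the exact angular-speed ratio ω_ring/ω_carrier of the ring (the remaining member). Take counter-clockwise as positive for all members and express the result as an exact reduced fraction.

33/25

N_ring = 16 + 2·17 = 50
16(ω_s−ω_c) = −50(ω_r−ω_c),  ω_s=0, ω_c=1
ω_r = 1 − (16/50)(0−1) = 33/25
ω_r/ω_c = 33/25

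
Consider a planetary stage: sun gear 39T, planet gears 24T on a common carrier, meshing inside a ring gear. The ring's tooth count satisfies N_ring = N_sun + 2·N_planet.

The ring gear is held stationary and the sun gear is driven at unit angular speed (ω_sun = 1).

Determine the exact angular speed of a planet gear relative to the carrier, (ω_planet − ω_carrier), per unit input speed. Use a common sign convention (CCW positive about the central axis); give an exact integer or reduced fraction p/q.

N_ring = 39 + 2·24 = 87
39(ω_s−ω_c) = −87(ω_r−ω_c),  ω_r=0, ω_s=1
39(1−ω_c) = −87(0−ω_c)  ⇒  126ω_c = 39  ⇒  ω_c = 13/42
sun–planet: 39·(1−13/42) = −24·(ω_p−ω_c)  ⇒  ω_p−ω_c = −(39/24)·(29/42) = -377/336

-377/336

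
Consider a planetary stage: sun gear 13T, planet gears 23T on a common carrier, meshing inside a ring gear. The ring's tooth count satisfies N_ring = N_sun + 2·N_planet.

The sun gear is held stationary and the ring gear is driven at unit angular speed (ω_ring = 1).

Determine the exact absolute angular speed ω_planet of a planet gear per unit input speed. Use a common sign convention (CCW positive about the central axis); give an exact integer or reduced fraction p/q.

N_ring = 13 + 2·23 = 59
13(ω_s−ω_c) = −59(ω_r−ω_c),  ω_s=0, ω_r=1
13(0−ω_c) = −59(1−ω_c)  ⇒  72ω_c = 59  ⇒  ω_c = 59/72
sun–planet: 13·(0−59/72) = −23·(ω_p−ω_c)  ⇒  ω_p−ω_c = −(13/23)·(-59/72) = 767/1656
ω_p = 59/72 + 767/1656 = 59/46

59/46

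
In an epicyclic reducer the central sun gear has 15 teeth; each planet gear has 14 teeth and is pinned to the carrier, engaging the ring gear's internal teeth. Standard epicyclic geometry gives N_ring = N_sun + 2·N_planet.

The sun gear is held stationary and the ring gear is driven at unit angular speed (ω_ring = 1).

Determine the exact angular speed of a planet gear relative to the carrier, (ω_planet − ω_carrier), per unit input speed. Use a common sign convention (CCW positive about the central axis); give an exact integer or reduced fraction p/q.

645/812

N_ring = 15 + 2·14 = 43
15(ω_s−ω_c) = −43(ω_r−ω_c),  ω_s=0, ω_r=1
15(0−ω_c) = −43(1−ω_c)  ⇒  58ω_c = 43  ⇒  ω_c = 43/58
sun–planet: 15·(0−43/58) = −14·(ω_p−ω_c)  ⇒  ω_p−ω_c = −(15/14)·(-43/58) = 645/812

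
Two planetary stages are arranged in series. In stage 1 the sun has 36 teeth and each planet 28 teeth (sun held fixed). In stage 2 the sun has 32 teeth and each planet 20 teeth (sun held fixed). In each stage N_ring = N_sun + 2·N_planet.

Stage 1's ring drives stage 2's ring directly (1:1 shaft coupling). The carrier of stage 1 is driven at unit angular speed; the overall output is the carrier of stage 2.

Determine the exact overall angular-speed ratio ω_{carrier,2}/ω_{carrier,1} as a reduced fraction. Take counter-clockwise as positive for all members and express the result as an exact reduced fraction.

288/299

Stage 1: N_ring = 36 + 2·28 = 92
Stage 1: 36(ω_s−ω_c) = −92(ω_r−ω_c),  ω_s=0, ω_c=1
Stage 1: ω_r = 1 − (36/92)(0−1) = 32/23
  ⇒ ω_r¹/ω_c¹ = 32/23
Stage 2: N_ring = 32 + 2·20 = 72
Stage 2: 32(ω_s−ω_c) = −72(ω_r−ω_c),  ω_s=0, ω_r=1
Stage 2: 32(0−ω_c) = −72(1−ω_c)  ⇒  104ω_c = 72  ⇒  ω_c = 9/13
  ⇒ ω_c²/ω_r² = 9/13
Coupling ω_r² = ω_r¹ ⇒ overall = 32/23 × 9/13 = 288/299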